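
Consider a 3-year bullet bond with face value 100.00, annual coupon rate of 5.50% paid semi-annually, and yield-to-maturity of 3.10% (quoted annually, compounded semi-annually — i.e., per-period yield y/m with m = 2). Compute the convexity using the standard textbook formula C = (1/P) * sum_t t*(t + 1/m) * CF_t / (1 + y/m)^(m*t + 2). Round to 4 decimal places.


Answer: Convexity = 9.3410

Derivation:
Coupon per period c = face * coupon_rate / m = 2.750000
Periods per year m = 2; per-period yield y/m = 0.015500
Number of cashflows N = 6
Cashflows (t years, CF_t, discount factor 1/(1+y/m)^(m*t), PV):
  t = 0.5000: CF_t = 2.750000, DF = 0.984737, PV = 2.708026
  t = 1.0000: CF_t = 2.750000, DF = 0.969706, PV = 2.666692
  t = 1.5000: CF_t = 2.750000, DF = 0.954905, PV = 2.625989
  t = 2.0000: CF_t = 2.750000, DF = 0.940330, PV = 2.585907
  t = 2.5000: CF_t = 2.750000, DF = 0.925977, PV = 2.546438
  t = 3.0000: CF_t = 102.750000, DF = 0.911844, PV = 93.691947
Price P = sum_t PV_t = 106.824999
Convexity numerator sum_t t*(t + 1/m) * CF_t / (1+y/m)^(m*t + 2):
  t = 0.5000: term = 1.312995
  t = 1.0000: term = 3.878861
  t = 1.5000: term = 7.639313
  t = 2.0000: term = 12.537852
  t = 2.5000: term = 18.519722
  t = 3.0000: term = 953.963389
Convexity = (1/P) * sum = 997.852131 / 106.824999 = 9.340998


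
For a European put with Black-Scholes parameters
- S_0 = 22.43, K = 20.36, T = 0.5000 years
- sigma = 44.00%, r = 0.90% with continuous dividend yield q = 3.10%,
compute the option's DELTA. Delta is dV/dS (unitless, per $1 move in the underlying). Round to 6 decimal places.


Answer: Delta = -0.327958

Derivation:
d1 = 0.4314224219; d2 = 0.1202954382
phi(d1) = 0.3634908384; exp(-qT) = 0.9846195068; exp(-rT) = 0.9955101098
N(-d1) = 0.3330806247
Delta = -exp(-qT) * N(-d1) = -0.9846195068 * 0.3330806247 = -0.327958


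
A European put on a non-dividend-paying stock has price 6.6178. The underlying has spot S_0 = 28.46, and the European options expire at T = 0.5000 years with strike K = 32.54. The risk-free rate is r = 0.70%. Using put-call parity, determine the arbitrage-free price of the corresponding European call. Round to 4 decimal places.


Answer: Call price = 2.6515

Derivation:
Put-call parity: C - P = S_0 * exp(-qT) - K * exp(-rT).
S_0 * exp(-qT) = 28.4600 * 1.00000000 = 28.46000000
K * exp(-rT) = 32.5400 * 0.99650612 = 32.42630908
C = P + S*exp(-qT) - K*exp(-rT)
C = 6.6178 + 28.46000000 - 32.42630908 = 2.6515


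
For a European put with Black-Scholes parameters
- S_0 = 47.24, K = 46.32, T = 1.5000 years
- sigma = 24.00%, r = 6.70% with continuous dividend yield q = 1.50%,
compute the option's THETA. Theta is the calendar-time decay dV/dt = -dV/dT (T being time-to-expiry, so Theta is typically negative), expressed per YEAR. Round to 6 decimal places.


d1 = 0.4792398039; d2 = 0.1853010347
phi(d1) = 0.3556621811; exp(-qT) = 0.9777512372; exp(-rT) = 0.9043851124
Theta = -S*exp(-qT)*phi(d1)*sigma/(2*sqrt(T)) + r*K*exp(-rT)*N(-d2) - q*S*exp(-qT)*N(-d1)
N(-d1) = 0.3158840203; N(-d2) = 0.4264964632; sqrt(T) = 1.2247448714
Term 1 = -47.2400 * 0.9777512372 * 0.3556621811 * 0.2400 / (2 * 1.2247448714) = -1.6095762940
Term 2 = 0.0670 * 46.3200 * 0.9043851124 * 0.4264964632 = 1.1970497273
Term 3 = -0.0150 * 47.2400 * 0.9777512372 * 0.3158840203 = -0.2188553557
Theta = -1.6095762940 + (1.1970497273) + (-0.2188553557) = -0.631382

Answer: Theta = -0.631382


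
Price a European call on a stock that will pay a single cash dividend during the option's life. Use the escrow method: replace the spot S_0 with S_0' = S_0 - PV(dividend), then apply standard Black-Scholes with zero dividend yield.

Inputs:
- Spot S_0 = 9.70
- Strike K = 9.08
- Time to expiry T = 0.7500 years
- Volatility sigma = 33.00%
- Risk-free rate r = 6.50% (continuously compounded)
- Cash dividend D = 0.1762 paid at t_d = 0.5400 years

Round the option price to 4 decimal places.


PV(D) = D * exp(-r * t_d) = 0.1762 * 0.96550886 = 0.17012266
S_0' = S_0 - PV(D) = 9.7000 - 0.17012266 = 9.52987734
d1 = (ln(S_0'/K) + (r + sigma^2/2)*T) / (sigma*sqrt(T)) = 0.48268286
d2 = d1 - sigma*sqrt(T) = 0.19689448
exp(-rT) = 0.95241920
N(d1) = 0.68533953; N(d2) = 0.57804494
C = S_0' * N(d1) - K * exp(-rT) * N(d2) = 9.52987734 * 0.68533953 - 9.0800 * 0.95241920 * 0.57804494 = 1.5323

Answer: Price = 1.5323


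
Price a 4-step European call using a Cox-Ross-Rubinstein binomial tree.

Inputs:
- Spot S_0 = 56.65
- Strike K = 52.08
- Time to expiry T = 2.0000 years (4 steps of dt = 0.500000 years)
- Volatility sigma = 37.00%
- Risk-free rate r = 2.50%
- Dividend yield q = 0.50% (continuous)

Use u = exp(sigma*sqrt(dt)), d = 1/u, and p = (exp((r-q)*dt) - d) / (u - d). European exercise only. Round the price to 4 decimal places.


Answer: Price = V(0,0) = 14.4737

Derivation:
dt = T/N = 0.500000
u = exp(sigma*sqrt(dt)) = 1.299045; d = 1/u = 0.769796
p = (exp((r-q)*dt) - d) / (u - d) = 0.453953
Discount per step: exp(-r*dt) = 0.987578
Stock lattice S(k, i) with i counting down-moves:
  k=0: S(0,0) = 56.6500
  k=1: S(1,0) = 73.5909; S(1,1) = 43.6090
  k=2: S(2,0) = 95.5979; S(2,1) = 56.6500; S(2,2) = 33.5700
  k=3: S(3,0) = 124.1860; S(3,1) = 73.5909; S(3,2) = 43.6090; S(3,3) = 25.8421
  k=4: S(4,0) = 161.3232; S(4,1) = 95.5979; S(4,2) = 56.6500; S(4,3) = 33.5700; S(4,4) = 19.8931
Terminal payoffs V(N, i) = max(S_T - K, 0):
  V(4,0) = 109.243235; V(4,1) = 43.517915; V(4,2) = 4.570000; V(4,3) = 0.000000; V(4,4) = 0.000000
Backward induction: V(k, i) = exp(-r*dt) * [p * V(k+1, i) + (1-p) * V(k+1, i+1)].
  V(3,0) = exp(-r*dt) * [p*109.243235 + (1-p)*43.517915] = 72.442880
  V(3,1) = exp(-r*dt) * [p*43.517915 + (1-p)*4.570000] = 21.974109
  V(3,2) = exp(-r*dt) * [p*4.570000 + (1-p)*0.000000] = 2.048793
  V(3,3) = exp(-r*dt) * [p*0.000000 + (1-p)*0.000000] = 0.000000
  V(2,0) = exp(-r*dt) * [p*72.442880 + (1-p)*21.974109] = 44.326978
  V(2,1) = exp(-r*dt) * [p*21.974109 + (1-p)*2.048793] = 10.956132
  V(2,2) = exp(-r*dt) * [p*2.048793 + (1-p)*0.000000] = 0.918502
  V(1,0) = exp(-r*dt) * [p*44.326978 + (1-p)*10.956132] = 25.780636
  V(1,1) = exp(-r*dt) * [p*10.956132 + (1-p)*0.918502] = 5.407098
  V(0,0) = exp(-r*dt) * [p*25.780636 + (1-p)*5.407098] = 14.473664


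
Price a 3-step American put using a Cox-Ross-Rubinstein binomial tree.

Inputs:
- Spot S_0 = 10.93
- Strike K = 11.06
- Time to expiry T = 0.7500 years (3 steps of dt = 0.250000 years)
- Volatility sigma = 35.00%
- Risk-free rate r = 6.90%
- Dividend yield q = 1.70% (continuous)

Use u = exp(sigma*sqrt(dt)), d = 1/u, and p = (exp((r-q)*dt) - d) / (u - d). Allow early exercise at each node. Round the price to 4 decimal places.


dt = T/N = 0.250000
u = exp(sigma*sqrt(dt)) = 1.191246; d = 1/u = 0.839457
p = (exp((r-q)*dt) - d) / (u - d) = 0.493557
Discount per step: exp(-r*dt) = 0.982898
Stock lattice S(k, i) with i counting down-moves:
  k=0: S(0,0) = 10.9300
  k=1: S(1,0) = 13.0203; S(1,1) = 9.1753
  k=2: S(2,0) = 15.5104; S(2,1) = 10.9300; S(2,2) = 7.7022
  k=3: S(3,0) = 18.4767; S(3,1) = 13.0203; S(3,2) = 9.1753; S(3,3) = 6.4657
Terminal payoffs V(N, i) = max(K - S_T, 0):
  V(3,0) = 0.000000; V(3,1) = 0.000000; V(3,2) = 1.884735; V(3,3) = 4.594300
Backward induction: V(k, i) = exp(-r*dt) * [p * V(k+1, i) + (1-p) * V(k+1, i+1)]; then take max(V_cont, immediate exercise) for American.
  V(2,0) = exp(-r*dt) * [p*0.000000 + (1-p)*0.000000] = 0.000000; exercise = 0.000000; V(2,0) = max -> 0.000000
  V(2,1) = exp(-r*dt) * [p*0.000000 + (1-p)*1.884735] = 0.938188; exercise = 0.130000; V(2,1) = max -> 0.938188
  V(2,2) = exp(-r*dt) * [p*1.884735 + (1-p)*4.594300] = 3.201275; exercise = 3.357759; V(2,2) = max -> 3.357759
  V(1,0) = exp(-r*dt) * [p*0.000000 + (1-p)*0.938188] = 0.467013; exercise = 0.000000; V(1,0) = max -> 0.467013
  V(1,1) = exp(-r*dt) * [p*0.938188 + (1-p)*3.357759] = 2.126562; exercise = 1.884735; V(1,1) = max -> 2.126562
  V(0,0) = exp(-r*dt) * [p*0.467013 + (1-p)*2.126562] = 1.285120; exercise = 0.130000; V(0,0) = max -> 1.285120

Answer: Price = V(0,0) = 1.2851


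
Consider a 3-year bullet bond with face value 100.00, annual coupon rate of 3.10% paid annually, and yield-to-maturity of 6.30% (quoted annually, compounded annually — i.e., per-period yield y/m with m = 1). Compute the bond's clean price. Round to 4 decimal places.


Answer: Price = 91.4936

Derivation:
Coupon per period c = face * coupon_rate / m = 3.100000
Periods per year m = 1; per-period yield y/m = 0.063000
Number of cashflows N = 3
Cashflows (t years, CF_t, discount factor 1/(1+y/m)^(m*t), PV):
  t = 1.0000: CF_t = 3.100000, DF = 0.940734, PV = 2.916275
  t = 2.0000: CF_t = 3.100000, DF = 0.884980, PV = 2.743438
  t = 3.0000: CF_t = 103.100000, DF = 0.832531, PV = 85.833905
Price P = sum_t PV_t = 91.493618


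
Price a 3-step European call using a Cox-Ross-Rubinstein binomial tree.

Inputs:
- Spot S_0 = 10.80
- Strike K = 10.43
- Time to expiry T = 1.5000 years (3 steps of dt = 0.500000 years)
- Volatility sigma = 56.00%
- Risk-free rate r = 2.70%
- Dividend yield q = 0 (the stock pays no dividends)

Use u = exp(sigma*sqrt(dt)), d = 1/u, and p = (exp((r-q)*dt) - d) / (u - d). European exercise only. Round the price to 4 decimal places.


Answer: Price = V(0,0) = 3.4164

Derivation:
dt = T/N = 0.500000
u = exp(sigma*sqrt(dt)) = 1.485839; d = 1/u = 0.673020
p = (exp((r-q)*dt) - d) / (u - d) = 0.419000
Discount per step: exp(-r*dt) = 0.986591
Stock lattice S(k, i) with i counting down-moves:
  k=0: S(0,0) = 10.8000
  k=1: S(1,0) = 16.0471; S(1,1) = 7.2686
  k=2: S(2,0) = 23.8434; S(2,1) = 10.8000; S(2,2) = 4.8919
  k=3: S(3,0) = 35.4274; S(3,1) = 16.0471; S(3,2) = 7.2686; S(3,3) = 3.2924
Terminal payoffs V(N, i) = max(S_T - K, 0):
  V(3,0) = 24.997400; V(3,1) = 5.617064; V(3,2) = 0.000000; V(3,3) = 0.000000
Backward induction: V(k, i) = exp(-r*dt) * [p * V(k+1, i) + (1-p) * V(k+1, i+1)].
  V(2,0) = exp(-r*dt) * [p*24.997400 + (1-p)*5.617064] = 13.553218
  V(2,1) = exp(-r*dt) * [p*5.617064 + (1-p)*0.000000] = 2.321991
  V(2,2) = exp(-r*dt) * [p*0.000000 + (1-p)*0.000000] = 0.000000
  V(1,0) = exp(-r*dt) * [p*13.553218 + (1-p)*2.321991] = 6.933637
  V(1,1) = exp(-r*dt) * [p*2.321991 + (1-p)*0.000000] = 0.959868
  V(0,0) = exp(-r*dt) * [p*6.933637 + (1-p)*0.959868] = 3.416444


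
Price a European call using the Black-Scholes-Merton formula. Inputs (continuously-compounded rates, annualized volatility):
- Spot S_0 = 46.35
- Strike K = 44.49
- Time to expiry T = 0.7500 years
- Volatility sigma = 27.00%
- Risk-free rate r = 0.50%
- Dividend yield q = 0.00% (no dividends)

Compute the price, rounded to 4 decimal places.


d1 = (ln(S/K) + (r - q + 0.5*sigma^2) * T) / (sigma * sqrt(T)) = 0.30810980
d2 = d1 - sigma * sqrt(T) = 0.07428294
exp(-rT) = 0.99625702; exp(-qT) = 1.00000000
C = S_0 * exp(-qT) * N(d1) - K * exp(-rT) * N(d2)
N(d1) = 0.62100061; N(d2) = 0.52960738
C = 46.3500 * 1.00000000 * 0.62100061 - 44.4900 * 0.99625702 * 0.52960738 = 5.3093

Answer: Price = 5.3093


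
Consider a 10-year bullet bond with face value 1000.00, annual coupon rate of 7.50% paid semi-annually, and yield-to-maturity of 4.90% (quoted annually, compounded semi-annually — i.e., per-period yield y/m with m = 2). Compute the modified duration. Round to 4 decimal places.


Coupon per period c = face * coupon_rate / m = 37.500000
Periods per year m = 2; per-period yield y/m = 0.024500
Number of cashflows N = 20
Cashflows (t years, CF_t, discount factor 1/(1+y/m)^(m*t), PV):
  t = 0.5000: CF_t = 37.500000, DF = 0.976086, PV = 36.603221
  t = 1.0000: CF_t = 37.500000, DF = 0.952744, PV = 35.727888
  t = 1.5000: CF_t = 37.500000, DF = 0.929960, PV = 34.873487
  t = 2.0000: CF_t = 37.500000, DF = 0.907721, PV = 34.039519
  t = 2.5000: CF_t = 37.500000, DF = 0.886013, PV = 33.225495
  t = 3.0000: CF_t = 37.500000, DF = 0.864825, PV = 32.430937
  t = 3.5000: CF_t = 37.500000, DF = 0.844143, PV = 31.655380
  t = 4.0000: CF_t = 37.500000, DF = 0.823957, PV = 30.898370
  t = 4.5000: CF_t = 37.500000, DF = 0.804252, PV = 30.159463
  t = 5.0000: CF_t = 37.500000, DF = 0.785019, PV = 29.438226
  t = 5.5000: CF_t = 37.500000, DF = 0.766246, PV = 28.734238
  t = 6.0000: CF_t = 37.500000, DF = 0.747922, PV = 28.047084
  t = 6.5000: CF_t = 37.500000, DF = 0.730036, PV = 27.376363
  t = 7.0000: CF_t = 37.500000, DF = 0.712578, PV = 26.721682
  t = 7.5000: CF_t = 37.500000, DF = 0.695538, PV = 26.082657
  t = 8.0000: CF_t = 37.500000, DF = 0.678904, PV = 25.458913
  t = 8.5000: CF_t = 37.500000, DF = 0.662669, PV = 24.850086
  t = 9.0000: CF_t = 37.500000, DF = 0.646822, PV = 24.255819
  t = 9.5000: CF_t = 37.500000, DF = 0.631354, PV = 23.675763
  t = 10.0000: CF_t = 1037.500000, DF = 0.616255, PV = 639.364988
Price P = sum_t PV_t = 1203.619578
First compute Macaulay numerator sum_t t * PV_t:
  t * PV_t at t = 0.5000: 18.301611
  t * PV_t at t = 1.0000: 35.727888
  t * PV_t at t = 1.5000: 52.310231
  t * PV_t at t = 2.0000: 68.079038
  t * PV_t at t = 2.5000: 83.063736
  t * PV_t at t = 3.0000: 97.292810
  t * PV_t at t = 3.5000: 110.793829
  t * PV_t at t = 4.0000: 123.593479
  t * PV_t at t = 4.5000: 135.717583
  t * PV_t at t = 5.0000: 147.191132
  t * PV_t at t = 5.5000: 158.038306
  t * PV_t at t = 6.0000: 168.282504
  t * PV_t at t = 6.5000: 177.946360
  t * PV_t at t = 7.0000: 187.051773
  t * PV_t at t = 7.5000: 195.619926
  t * PV_t at t = 8.0000: 203.671307
  t * PV_t at t = 8.5000: 211.225733
  t * PV_t at t = 9.0000: 218.302369
  t * PV_t at t = 9.5000: 224.919744
  t * PV_t at t = 10.0000: 6393.649884
Macaulay duration D = 9010.779244 / 1203.619578 = 7.486401
Modified duration = D / (1 + y/m) = 7.486401 / (1 + 0.024500) = 7.307371

Answer: Modified duration = 7.3074


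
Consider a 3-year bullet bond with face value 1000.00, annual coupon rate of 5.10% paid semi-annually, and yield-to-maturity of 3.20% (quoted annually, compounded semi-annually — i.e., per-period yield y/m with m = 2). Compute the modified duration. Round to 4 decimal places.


Coupon per period c = face * coupon_rate / m = 25.500000
Periods per year m = 2; per-period yield y/m = 0.016000
Number of cashflows N = 6
Cashflows (t years, CF_t, discount factor 1/(1+y/m)^(m*t), PV):
  t = 0.5000: CF_t = 25.500000, DF = 0.984252, PV = 25.098425
  t = 1.0000: CF_t = 25.500000, DF = 0.968752, PV = 24.703174
  t = 1.5000: CF_t = 25.500000, DF = 0.953496, PV = 24.314148
  t = 2.0000: CF_t = 25.500000, DF = 0.938480, PV = 23.931248
  t = 2.5000: CF_t = 25.500000, DF = 0.923701, PV = 23.554378
  t = 3.0000: CF_t = 1025.500000, DF = 0.909155, PV = 932.338068
Price P = sum_t PV_t = 1053.939442
First compute Macaulay numerator sum_t t * PV_t:
  t * PV_t at t = 0.5000: 12.549213
  t * PV_t at t = 1.0000: 24.703174
  t * PV_t at t = 1.5000: 36.471222
  t * PV_t at t = 2.0000: 47.862496
  t * PV_t at t = 2.5000: 58.885945
  t * PV_t at t = 3.0000: 2797.014203
Macaulay duration D = 2977.486254 / 1053.939442 = 2.825102
Modified duration = D / (1 + y/m) = 2.825102 / (1 + 0.016000) = 2.780612

Answer: Modified duration = 2.7806


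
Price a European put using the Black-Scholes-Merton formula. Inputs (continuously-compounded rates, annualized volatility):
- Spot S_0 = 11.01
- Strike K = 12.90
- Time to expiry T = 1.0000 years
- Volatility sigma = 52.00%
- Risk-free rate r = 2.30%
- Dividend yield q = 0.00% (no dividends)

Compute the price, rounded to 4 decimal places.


d1 = (ln(S/K) + (r - q + 0.5*sigma^2) * T) / (sigma * sqrt(T)) = -0.00042954
d2 = d1 - sigma * sqrt(T) = -0.52042954
exp(-rT) = 0.97726248; exp(-qT) = 1.00000000
P = K * exp(-rT) * N(-d2) - S_0 * exp(-qT) * N(-d1)
N(-d1) = 0.50017136; N(-d2) = 0.69861789
P = 12.9000 * 0.97726248 * 0.69861789 - 11.0100 * 1.00000000 * 0.50017136 = 3.3004

Answer: Price = 3.3004


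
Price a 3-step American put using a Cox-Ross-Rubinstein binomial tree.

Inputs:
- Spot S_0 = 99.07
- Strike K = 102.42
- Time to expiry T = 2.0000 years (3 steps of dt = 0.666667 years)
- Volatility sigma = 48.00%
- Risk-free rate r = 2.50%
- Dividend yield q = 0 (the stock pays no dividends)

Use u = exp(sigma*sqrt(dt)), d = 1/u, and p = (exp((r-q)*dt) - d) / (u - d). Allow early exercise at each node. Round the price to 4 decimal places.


Answer: Price = V(0,0) = 27.8305

Derivation:
dt = T/N = 0.666667
u = exp(sigma*sqrt(dt)) = 1.479817; d = 1/u = 0.675759
p = (exp((r-q)*dt) - d) / (u - d) = 0.424157
Discount per step: exp(-r*dt) = 0.983471
Stock lattice S(k, i) with i counting down-moves:
  k=0: S(0,0) = 99.0700
  k=1: S(1,0) = 146.6055; S(1,1) = 66.9475
  k=2: S(2,0) = 216.9492; S(2,1) = 99.0700; S(2,2) = 45.2404
  k=3: S(3,0) = 321.0451; S(3,1) = 146.6055; S(3,2) = 66.9475; S(3,3) = 30.5716
Terminal payoffs V(N, i) = max(K - S_T, 0):
  V(3,0) = 0.000000; V(3,1) = 0.000000; V(3,2) = 35.472528; V(3,3) = 71.848396
Backward induction: V(k, i) = exp(-r*dt) * [p * V(k+1, i) + (1-p) * V(k+1, i+1)]; then take max(V_cont, immediate exercise) for American.
  V(2,0) = exp(-r*dt) * [p*0.000000 + (1-p)*0.000000] = 0.000000; exercise = 0.000000; V(2,0) = max -> 0.000000
  V(2,1) = exp(-r*dt) * [p*0.000000 + (1-p)*35.472528] = 20.088968; exercise = 3.350000; V(2,1) = max -> 20.088968
  V(2,2) = exp(-r*dt) * [p*35.472528 + (1-p)*71.848396] = 55.486771; exercise = 57.179624; V(2,2) = max -> 57.179624
  V(1,0) = exp(-r*dt) * [p*0.000000 + (1-p)*20.088968] = 11.376878; exercise = 0.000000; V(1,0) = max -> 11.376878
  V(1,1) = exp(-r*dt) * [p*20.088968 + (1-p)*57.179624] = 40.762281; exercise = 35.472528; V(1,1) = max -> 40.762281
  V(0,0) = exp(-r*dt) * [p*11.376878 + (1-p)*40.762281] = 27.830514; exercise = 3.350000; V(0,0) = max -> 27.830514


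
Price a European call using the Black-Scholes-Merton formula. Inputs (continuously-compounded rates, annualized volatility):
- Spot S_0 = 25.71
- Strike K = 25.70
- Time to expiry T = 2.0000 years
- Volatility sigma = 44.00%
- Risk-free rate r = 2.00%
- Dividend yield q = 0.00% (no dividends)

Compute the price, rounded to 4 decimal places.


Answer: Price = 6.6779

Derivation:
d1 = (ln(S/K) + (r - q + 0.5*sigma^2) * T) / (sigma * sqrt(T)) = 0.37603461
d2 = d1 - sigma * sqrt(T) = -0.24621936
exp(-rT) = 0.96078944; exp(-qT) = 1.00000000
C = S_0 * exp(-qT) * N(d1) - K * exp(-rT) * N(d2)
N(d1) = 0.64655442; N(d2) = 0.40275622
C = 25.7100 * 1.00000000 * 0.64655442 - 25.7000 * 0.96078944 * 0.40275622 = 6.6779


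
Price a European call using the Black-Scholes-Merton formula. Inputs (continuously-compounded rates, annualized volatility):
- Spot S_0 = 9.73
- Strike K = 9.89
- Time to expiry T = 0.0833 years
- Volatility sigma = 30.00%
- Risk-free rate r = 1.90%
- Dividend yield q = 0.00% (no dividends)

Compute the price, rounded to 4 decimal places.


d1 = (ln(S/K) + (r - q + 0.5*sigma^2) * T) / (sigma * sqrt(T)) = -0.12680051
d2 = d1 - sigma * sqrt(T) = -0.21338572
exp(-rT) = 0.99841855; exp(-qT) = 1.00000000
C = S_0 * exp(-qT) * N(d1) - K * exp(-rT) * N(d2)
N(d1) = 0.44954915; N(d2) = 0.41551306
C = 9.7300 * 1.00000000 * 0.44954915 - 9.8900 * 0.99841855 * 0.41551306 = 0.2712

Answer: Price = 0.2712


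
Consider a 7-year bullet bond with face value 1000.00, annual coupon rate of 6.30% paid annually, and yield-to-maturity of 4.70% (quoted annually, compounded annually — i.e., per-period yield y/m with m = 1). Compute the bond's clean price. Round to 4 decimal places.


Answer: Price = 1093.5970

Derivation:
Coupon per period c = face * coupon_rate / m = 63.000000
Periods per year m = 1; per-period yield y/m = 0.047000
Number of cashflows N = 7
Cashflows (t years, CF_t, discount factor 1/(1+y/m)^(m*t), PV):
  t = 1.0000: CF_t = 63.000000, DF = 0.955110, PV = 60.171920
  t = 2.0000: CF_t = 63.000000, DF = 0.912235, PV = 57.470793
  t = 3.0000: CF_t = 63.000000, DF = 0.871284, PV = 54.890919
  t = 4.0000: CF_t = 63.000000, DF = 0.832172, PV = 52.426857
  t = 5.0000: CF_t = 63.000000, DF = 0.794816, PV = 50.073407
  t = 6.0000: CF_t = 63.000000, DF = 0.759137, PV = 47.825604
  t = 7.0000: CF_t = 1063.000000, DF = 0.725059, PV = 770.737505
Price P = sum_t PV_t = 1093.597004


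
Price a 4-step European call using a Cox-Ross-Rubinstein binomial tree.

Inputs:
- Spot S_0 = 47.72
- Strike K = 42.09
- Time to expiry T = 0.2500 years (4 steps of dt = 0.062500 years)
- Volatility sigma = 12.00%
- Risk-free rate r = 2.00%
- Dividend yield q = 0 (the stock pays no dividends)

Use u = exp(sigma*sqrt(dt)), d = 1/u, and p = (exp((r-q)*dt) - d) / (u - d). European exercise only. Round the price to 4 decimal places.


dt = T/N = 0.062500
u = exp(sigma*sqrt(dt)) = 1.030455; d = 1/u = 0.970446
p = (exp((r-q)*dt) - d) / (u - d) = 0.513344
Discount per step: exp(-r*dt) = 0.998751
Stock lattice S(k, i) with i counting down-moves:
  k=0: S(0,0) = 47.7200
  k=1: S(1,0) = 49.1733; S(1,1) = 46.3097
  k=2: S(2,0) = 50.6708; S(2,1) = 47.7200; S(2,2) = 44.9410
  k=3: S(3,0) = 52.2140; S(3,1) = 49.1733; S(3,2) = 46.3097; S(3,3) = 43.6128
  k=4: S(4,0) = 53.8041; S(4,1) = 50.6708; S(4,2) = 47.7200; S(4,3) = 44.9410; S(4,4) = 42.3238
Terminal payoffs V(N, i) = max(S_T - K, 0):
  V(4,0) = 11.714150; V(4,1) = 8.580840; V(4,2) = 5.630000; V(4,3) = 2.851004; V(4,4) = 0.233843
Backward induction: V(k, i) = exp(-r*dt) * [p * V(k+1, i) + (1-p) * V(k+1, i+1)].
  V(3,0) = exp(-r*dt) * [p*11.714150 + (1-p)*8.580840] = 10.176576
  V(3,1) = exp(-r*dt) * [p*8.580840 + (1-p)*5.630000] = 7.135870
  V(3,2) = exp(-r*dt) * [p*5.630000 + (1-p)*2.851004] = 4.272240
  V(3,3) = exp(-r*dt) * [p*2.851004 + (1-p)*0.233843] = 1.575376
  V(2,0) = exp(-r*dt) * [p*10.176576 + (1-p)*7.135870] = 8.685934
  V(2,1) = exp(-r*dt) * [p*7.135870 + (1-p)*4.272240] = 5.735094
  V(2,2) = exp(-r*dt) * [p*4.272240 + (1-p)*1.575376] = 2.956097
  V(1,0) = exp(-r*dt) * [p*8.685934 + (1-p)*5.735094] = 7.240832
  V(1,1) = exp(-r*dt) * [p*5.735094 + (1-p)*2.956097] = 4.377203
  V(0,0) = exp(-r*dt) * [p*7.240832 + (1-p)*4.377203] = 5.839925

Answer: Price = V(0,0) = 5.8399


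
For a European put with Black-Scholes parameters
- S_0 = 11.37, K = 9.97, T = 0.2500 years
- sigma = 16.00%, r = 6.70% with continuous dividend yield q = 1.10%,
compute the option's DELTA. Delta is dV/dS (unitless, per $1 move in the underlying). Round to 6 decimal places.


Answer: Delta = -0.031535

Derivation:
d1 = 1.8574715474; d2 = 1.7774715474
phi(d1) = 0.0710736363; exp(-qT) = 0.9972537778; exp(-rT) = 0.9833895013
N(-d1) = 0.0316220478
Delta = -exp(-qT) * N(-d1) = -0.9972537778 * 0.0316220478 = -0.031535


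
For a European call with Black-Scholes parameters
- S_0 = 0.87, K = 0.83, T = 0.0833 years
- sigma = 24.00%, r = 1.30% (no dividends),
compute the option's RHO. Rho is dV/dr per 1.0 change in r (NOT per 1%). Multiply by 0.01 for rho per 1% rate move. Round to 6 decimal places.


d1 = 0.7297644440; d2 = 0.6604962695
phi(d1) = 0.3056799605; exp(-qT) = 1.0000000000; exp(-rT) = 0.9989176861
N(d2) = 0.7455322942
Rho = K*T*exp(-rT)*N(d2) = 0.8300 * 0.0833 * 0.9989176861 * 0.7455322942 = 0.051490

Answer: Rho = 0.051490


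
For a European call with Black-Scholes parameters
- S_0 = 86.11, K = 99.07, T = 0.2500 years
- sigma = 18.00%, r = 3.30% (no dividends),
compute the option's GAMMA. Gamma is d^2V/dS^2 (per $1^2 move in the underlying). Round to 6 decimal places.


d1 = -1.4211235809; d2 = -1.5111235809
phi(d1) = 0.1453319781; exp(-qT) = 1.0000000000; exp(-rT) = 0.9917839379
Gamma = exp(-qT) * phi(d1) / (S * sigma * sqrt(T)) = 1.0000000000 * 0.1453319781 / (86.1100 * 0.1800 * 0.5000000000) = 0.018753

Answer: Gamma = 0.018753


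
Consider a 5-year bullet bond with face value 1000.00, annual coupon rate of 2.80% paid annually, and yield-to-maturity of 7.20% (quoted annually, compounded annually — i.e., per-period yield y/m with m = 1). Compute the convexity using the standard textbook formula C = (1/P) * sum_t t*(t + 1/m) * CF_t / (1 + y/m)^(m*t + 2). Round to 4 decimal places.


Coupon per period c = face * coupon_rate / m = 28.000000
Periods per year m = 1; per-period yield y/m = 0.072000
Number of cashflows N = 5
Cashflows (t years, CF_t, discount factor 1/(1+y/m)^(m*t), PV):
  t = 1.0000: CF_t = 28.000000, DF = 0.932836, PV = 26.119403
  t = 2.0000: CF_t = 28.000000, DF = 0.870183, PV = 24.365115
  t = 3.0000: CF_t = 28.000000, DF = 0.811738, PV = 22.728652
  t = 4.0000: CF_t = 28.000000, DF = 0.757218, PV = 21.202101
  t = 5.0000: CF_t = 1028.000000, DF = 0.706360, PV = 726.138039
Price P = sum_t PV_t = 820.553309
Convexity numerator sum_t t*(t + 1/m) * CF_t / (1+y/m)^(m*t + 2):
  t = 1.0000: term = 45.457304
  t = 2.0000: term = 127.212603
  t = 3.0000: term = 237.336947
  t = 4.0000: term = 368.994009
  t = 5.0000: term = 18956.182093
Convexity = (1/P) * sum = 19735.182955 / 820.553309 = 24.051067

Answer: Convexity = 24.0511


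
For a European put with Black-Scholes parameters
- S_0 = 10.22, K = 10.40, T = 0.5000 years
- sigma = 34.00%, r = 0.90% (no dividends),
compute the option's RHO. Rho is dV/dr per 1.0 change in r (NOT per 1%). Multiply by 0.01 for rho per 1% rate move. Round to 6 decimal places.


d1 = 0.0663048980; d2 = -0.1741114076
phi(d1) = 0.3980663007; exp(-qT) = 1.0000000000; exp(-rT) = 0.9955101098
N(-d2) = 0.5691110459
Rho = -K*T*exp(-rT)*N(-d2) = -10.4000 * 0.5000 * 0.9955101098 * 0.5691110459 = -2.946090

Answer: Rho = -2.946090


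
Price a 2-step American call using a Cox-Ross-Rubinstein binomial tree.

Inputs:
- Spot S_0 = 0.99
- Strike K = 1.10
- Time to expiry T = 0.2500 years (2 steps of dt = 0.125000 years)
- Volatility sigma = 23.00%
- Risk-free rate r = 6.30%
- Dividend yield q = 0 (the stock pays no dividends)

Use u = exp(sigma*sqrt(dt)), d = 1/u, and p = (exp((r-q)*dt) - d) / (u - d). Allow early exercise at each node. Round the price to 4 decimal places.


Answer: Price = V(0,0) = 0.0178

Derivation:
dt = T/N = 0.125000
u = exp(sigma*sqrt(dt)) = 1.084715; d = 1/u = 0.921901
p = (exp((r-q)*dt) - d) / (u - d) = 0.528241
Discount per step: exp(-r*dt) = 0.992156
Stock lattice S(k, i) with i counting down-moves:
  k=0: S(0,0) = 0.9900
  k=1: S(1,0) = 1.0739; S(1,1) = 0.9127
  k=2: S(2,0) = 1.1648; S(2,1) = 0.9900; S(2,2) = 0.8414
Terminal payoffs V(N, i) = max(S_T - K, 0):
  V(2,0) = 0.064841; V(2,1) = 0.000000; V(2,2) = 0.000000
Backward induction: V(k, i) = exp(-r*dt) * [p * V(k+1, i) + (1-p) * V(k+1, i+1)]; then take max(V_cont, immediate exercise) for American.
  V(1,0) = exp(-r*dt) * [p*0.064841 + (1-p)*0.000000] = 0.033983; exercise = 0.000000; V(1,0) = max -> 0.033983
  V(1,1) = exp(-r*dt) * [p*0.000000 + (1-p)*0.000000] = 0.000000; exercise = 0.000000; V(1,1) = max -> 0.000000
  V(0,0) = exp(-r*dt) * [p*0.033983 + (1-p)*0.000000] = 0.017810; exercise = 0.000000; V(0,0) = max -> 0.017810


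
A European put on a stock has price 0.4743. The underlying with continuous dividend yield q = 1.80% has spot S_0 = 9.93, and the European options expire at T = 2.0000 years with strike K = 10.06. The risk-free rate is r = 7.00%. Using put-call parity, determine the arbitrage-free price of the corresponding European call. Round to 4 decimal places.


Put-call parity: C - P = S_0 * exp(-qT) - K * exp(-rT).
S_0 * exp(-qT) = 9.9300 * 0.96464029 = 9.57887811
K * exp(-rT) = 10.0600 * 0.86935824 = 8.74574385
C = P + S*exp(-qT) - K*exp(-rT)
C = 0.4743 + 9.57887811 - 8.74574385 = 1.3074

Answer: Call price = 1.3074


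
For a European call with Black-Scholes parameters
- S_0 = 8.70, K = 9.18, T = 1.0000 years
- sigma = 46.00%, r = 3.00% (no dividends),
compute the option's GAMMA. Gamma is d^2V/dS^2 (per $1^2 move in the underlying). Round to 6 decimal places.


d1 = 0.1784691761; d2 = -0.2815308239
phi(d1) = 0.3926391993; exp(-qT) = 1.0000000000; exp(-rT) = 0.9704455335
Gamma = exp(-qT) * phi(d1) / (S * sigma * sqrt(T)) = 1.0000000000 * 0.3926391993 / (8.7000 * 0.4600 * 1.0000000000) = 0.098111

Answer: Gamma = 0.098111


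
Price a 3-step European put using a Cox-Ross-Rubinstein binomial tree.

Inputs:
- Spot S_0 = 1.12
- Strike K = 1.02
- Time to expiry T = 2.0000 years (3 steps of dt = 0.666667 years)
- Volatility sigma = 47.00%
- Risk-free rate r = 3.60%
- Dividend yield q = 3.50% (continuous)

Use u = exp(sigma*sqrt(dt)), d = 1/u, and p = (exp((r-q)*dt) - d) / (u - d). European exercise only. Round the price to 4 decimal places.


dt = T/N = 0.666667
u = exp(sigma*sqrt(dt)) = 1.467783; d = 1/u = 0.681299
p = (exp((r-q)*dt) - d) / (u - d) = 0.406070
Discount per step: exp(-r*dt) = 0.976286
Stock lattice S(k, i) with i counting down-moves:
  k=0: S(0,0) = 1.1200
  k=1: S(1,0) = 1.6439; S(1,1) = 0.7631
  k=2: S(2,0) = 2.4129; S(2,1) = 1.1200; S(2,2) = 0.5199
  k=3: S(3,0) = 3.5416; S(3,1) = 1.6439; S(3,2) = 0.7631; S(3,3) = 0.3542
Terminal payoffs V(N, i) = max(K - S_T, 0):
  V(3,0) = 0.000000; V(3,1) = 0.000000; V(3,2) = 0.256945; V(3,3) = 0.665813
Backward induction: V(k, i) = exp(-r*dt) * [p * V(k+1, i) + (1-p) * V(k+1, i+1)].
  V(2,0) = exp(-r*dt) * [p*0.000000 + (1-p)*0.000000] = 0.000000
  V(2,1) = exp(-r*dt) * [p*0.000000 + (1-p)*0.256945] = 0.148988
  V(2,2) = exp(-r*dt) * [p*0.256945 + (1-p)*0.665813] = 0.487932
  V(1,0) = exp(-r*dt) * [p*0.000000 + (1-p)*0.148988] = 0.086390
  V(1,1) = exp(-r*dt) * [p*0.148988 + (1-p)*0.487932] = 0.341990
  V(0,0) = exp(-r*dt) * [p*0.086390 + (1-p)*0.341990] = 0.232550

Answer: Price = V(0,0) = 0.2325


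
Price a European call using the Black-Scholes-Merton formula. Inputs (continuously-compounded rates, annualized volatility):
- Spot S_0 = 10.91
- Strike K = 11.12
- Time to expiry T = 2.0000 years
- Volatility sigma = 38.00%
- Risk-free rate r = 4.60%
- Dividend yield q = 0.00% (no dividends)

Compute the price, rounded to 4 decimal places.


d1 = (ln(S/K) + (r - q + 0.5*sigma^2) * T) / (sigma * sqrt(T)) = 0.40441765
d2 = d1 - sigma * sqrt(T) = -0.13298350
exp(-rT) = 0.91210515; exp(-qT) = 1.00000000
C = S_0 * exp(-qT) * N(d1) - K * exp(-rT) * N(d2)
N(d1) = 0.65704719; N(d2) = 0.44710321
C = 10.9100 * 1.00000000 * 0.65704719 - 11.1200 * 0.91210515 * 0.44710321 = 2.6336

Answer: Price = 2.6336


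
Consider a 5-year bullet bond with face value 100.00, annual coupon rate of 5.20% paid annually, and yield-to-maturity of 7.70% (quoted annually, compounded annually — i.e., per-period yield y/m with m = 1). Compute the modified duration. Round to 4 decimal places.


Coupon per period c = face * coupon_rate / m = 5.200000
Periods per year m = 1; per-period yield y/m = 0.077000
Number of cashflows N = 5
Cashflows (t years, CF_t, discount factor 1/(1+y/m)^(m*t), PV):
  t = 1.0000: CF_t = 5.200000, DF = 0.928505, PV = 4.828227
  t = 2.0000: CF_t = 5.200000, DF = 0.862122, PV = 4.483033
  t = 3.0000: CF_t = 5.200000, DF = 0.800484, PV = 4.162519
  t = 4.0000: CF_t = 5.200000, DF = 0.743254, PV = 3.864920
  t = 5.0000: CF_t = 105.200000, DF = 0.690115, PV = 72.600101
Price P = sum_t PV_t = 89.938800
First compute Macaulay numerator sum_t t * PV_t:
  t * PV_t at t = 1.0000: 4.828227
  t * PV_t at t = 2.0000: 8.966066
  t * PV_t at t = 3.0000: 12.487557
  t * PV_t at t = 4.0000: 15.459681
  t * PV_t at t = 5.0000: 363.000504
Macaulay duration D = 404.742034 / 89.938800 = 4.500194
Modified duration = D / (1 + y/m) = 4.500194 / (1 + 0.077000) = 4.178453

Answer: Modified duration = 4.1785


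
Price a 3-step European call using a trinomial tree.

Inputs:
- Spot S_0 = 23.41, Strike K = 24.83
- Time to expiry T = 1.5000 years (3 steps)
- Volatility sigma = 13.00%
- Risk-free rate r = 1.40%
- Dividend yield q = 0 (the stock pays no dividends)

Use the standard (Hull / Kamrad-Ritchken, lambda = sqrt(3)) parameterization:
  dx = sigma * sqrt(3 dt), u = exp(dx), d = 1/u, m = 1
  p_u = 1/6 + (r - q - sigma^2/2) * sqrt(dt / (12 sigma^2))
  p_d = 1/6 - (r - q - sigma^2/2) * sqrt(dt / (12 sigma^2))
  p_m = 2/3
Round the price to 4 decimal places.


Answer: Price = V(0,0) = 1.1489

Derivation:
dt = T/N = 0.500000; dx = sigma*sqrt(3*dt) = 0.159217
u = exp(dx) = 1.172592; d = 1/u = 0.852811
p_u = 0.175381, p_m = 0.666667, p_d = 0.157952
Discount per step: exp(-r*dt) = 0.993024
Stock lattice S(k, j) with j the centered position index:
  k=0: S(0,+0) = 23.4100
  k=1: S(1,-1) = 19.9643; S(1,+0) = 23.4100; S(1,+1) = 27.4504
  k=2: S(2,-2) = 17.0258; S(2,-1) = 19.9643; S(2,+0) = 23.4100; S(2,+1) = 27.4504; S(2,+2) = 32.1881
  k=3: S(3,-3) = 14.5198; S(3,-2) = 17.0258; S(3,-1) = 19.9643; S(3,+0) = 23.4100; S(3,+1) = 27.4504; S(3,+2) = 32.1881; S(3,+3) = 37.7435
Terminal payoffs V(N, j) = max(S_T - K, 0):
  V(3,-3) = 0.000000; V(3,-2) = 0.000000; V(3,-1) = 0.000000; V(3,+0) = 0.000000; V(3,+1) = 2.620383; V(3,+2) = 7.358104; V(3,+3) = 12.913519
Backward induction: V(k, j) = exp(-r*dt) * [p_u * V(k+1, j+1) + p_m * V(k+1, j) + p_d * V(k+1, j-1)]
  V(2,-2) = exp(-r*dt) * [p_u*0.000000 + p_m*0.000000 + p_d*0.000000] = 0.000000
  V(2,-1) = exp(-r*dt) * [p_u*0.000000 + p_m*0.000000 + p_d*0.000000] = 0.000000
  V(2,+0) = exp(-r*dt) * [p_u*2.620383 + p_m*0.000000 + p_d*0.000000] = 0.456360
  V(2,+1) = exp(-r*dt) * [p_u*7.358104 + p_m*2.620383 + p_d*0.000000] = 3.016207
  V(2,+2) = exp(-r*dt) * [p_u*12.913519 + p_m*7.358104 + p_d*2.620383] = 7.531183
  V(1,-1) = exp(-r*dt) * [p_u*0.456360 + p_m*0.000000 + p_d*0.000000] = 0.079479
  V(1,+0) = exp(-r*dt) * [p_u*3.016207 + p_m*0.456360 + p_d*0.000000] = 0.827414
  V(1,+1) = exp(-r*dt) * [p_u*7.531183 + p_m*3.016207 + p_d*0.456360] = 3.379973
  V(0,+0) = exp(-r*dt) * [p_u*3.379973 + p_m*0.827414 + p_d*0.079479] = 1.148877


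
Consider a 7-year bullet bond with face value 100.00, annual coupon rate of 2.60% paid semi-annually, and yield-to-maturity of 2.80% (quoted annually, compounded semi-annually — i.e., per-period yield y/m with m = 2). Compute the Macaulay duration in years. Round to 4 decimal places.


Coupon per period c = face * coupon_rate / m = 1.300000
Periods per year m = 2; per-period yield y/m = 0.014000
Number of cashflows N = 14
Cashflows (t years, CF_t, discount factor 1/(1+y/m)^(m*t), PV):
  t = 0.5000: CF_t = 1.300000, DF = 0.986193, PV = 1.282051
  t = 1.0000: CF_t = 1.300000, DF = 0.972577, PV = 1.264350
  t = 1.5000: CF_t = 1.300000, DF = 0.959149, PV = 1.246894
  t = 2.0000: CF_t = 1.300000, DF = 0.945906, PV = 1.229678
  t = 2.5000: CF_t = 1.300000, DF = 0.932847, PV = 1.212701
  t = 3.0000: CF_t = 1.300000, DF = 0.919967, PV = 1.195957
  t = 3.5000: CF_t = 1.300000, DF = 0.907265, PV = 1.179445
  t = 4.0000: CF_t = 1.300000, DF = 0.894739, PV = 1.163161
  t = 4.5000: CF_t = 1.300000, DF = 0.882386, PV = 1.147101
  t = 5.0000: CF_t = 1.300000, DF = 0.870203, PV = 1.131264
  t = 5.5000: CF_t = 1.300000, DF = 0.858188, PV = 1.115645
  t = 6.0000: CF_t = 1.300000, DF = 0.846339, PV = 1.100241
  t = 6.5000: CF_t = 1.300000, DF = 0.834654, PV = 1.085050
  t = 7.0000: CF_t = 101.300000, DF = 0.823130, PV = 83.383107
Price P = sum_t PV_t = 98.736646
Macaulay numerator sum_t t * PV_t:
  t * PV_t at t = 0.5000: 0.641026
  t * PV_t at t = 1.0000: 1.264350
  t * PV_t at t = 1.5000: 1.870341
  t * PV_t at t = 2.0000: 2.459357
  t * PV_t at t = 2.5000: 3.031751
  t * PV_t at t = 3.0000: 3.587871
  t * PV_t at t = 3.5000: 4.128057
  t * PV_t at t = 4.0000: 4.652643
  t * PV_t at t = 4.5000: 5.161956
  t * PV_t at t = 5.0000: 5.656318
  t * PV_t at t = 5.5000: 6.136045
  t * PV_t at t = 6.0000: 6.601447
  t * PV_t at t = 6.5000: 7.052828
  t * PV_t at t = 7.0000: 583.681751
Macaulay duration D = (sum_t t * PV_t) / P = 635.925741 / 98.736646 = 6.440625

Answer: Macaulay duration = 6.4406 years


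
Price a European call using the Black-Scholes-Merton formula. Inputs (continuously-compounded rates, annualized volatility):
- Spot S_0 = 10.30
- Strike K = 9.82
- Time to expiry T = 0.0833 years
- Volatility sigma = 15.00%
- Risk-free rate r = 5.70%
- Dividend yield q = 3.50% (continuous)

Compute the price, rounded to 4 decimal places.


d1 = (ln(S/K) + (r - q + 0.5*sigma^2) * T) / (sigma * sqrt(T)) = 1.16630757
d2 = d1 - sigma * sqrt(T) = 1.12301497
exp(-rT) = 0.99526315; exp(-qT) = 0.99708875
C = S_0 * exp(-qT) * N(d1) - K * exp(-rT) * N(d2)
N(d1) = 0.87825494; N(d2) = 0.86928443
C = 10.3000 * 0.99708875 * 0.87825494 - 9.8200 * 0.99526315 * 0.86928443 = 0.5238

Answer: Price = 0.5238


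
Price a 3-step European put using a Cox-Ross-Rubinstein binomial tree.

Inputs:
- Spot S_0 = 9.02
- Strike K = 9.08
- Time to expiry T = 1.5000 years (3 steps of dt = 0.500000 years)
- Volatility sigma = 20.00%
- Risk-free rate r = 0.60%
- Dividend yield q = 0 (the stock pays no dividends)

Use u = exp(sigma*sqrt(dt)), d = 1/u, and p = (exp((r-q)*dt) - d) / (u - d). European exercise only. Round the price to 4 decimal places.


Answer: Price = V(0,0) = 0.9412

Derivation:
dt = T/N = 0.500000
u = exp(sigma*sqrt(dt)) = 1.151910; d = 1/u = 0.868123
p = (exp((r-q)*dt) - d) / (u - d) = 0.475291
Discount per step: exp(-r*dt) = 0.997004
Stock lattice S(k, i) with i counting down-moves:
  k=0: S(0,0) = 9.0200
  k=1: S(1,0) = 10.3902; S(1,1) = 7.8305
  k=2: S(2,0) = 11.9686; S(2,1) = 9.0200; S(2,2) = 6.7978
  k=3: S(3,0) = 13.7868; S(3,1) = 10.3902; S(3,2) = 7.8305; S(3,3) = 5.9013
Terminal payoffs V(N, i) = max(K - S_T, 0):
  V(3,0) = 0.000000; V(3,1) = 0.000000; V(3,2) = 1.249527; V(3,3) = 3.178655
Backward induction: V(k, i) = exp(-r*dt) * [p * V(k+1, i) + (1-p) * V(k+1, i+1)].
  V(2,0) = exp(-r*dt) * [p*0.000000 + (1-p)*0.000000] = 0.000000
  V(2,1) = exp(-r*dt) * [p*0.000000 + (1-p)*1.249527] = 0.653674
  V(2,2) = exp(-r*dt) * [p*1.249527 + (1-p)*3.178655] = 2.254983
  V(1,0) = exp(-r*dt) * [p*0.000000 + (1-p)*0.653674] = 0.341962
  V(1,1) = exp(-r*dt) * [p*0.653674 + (1-p)*2.254983] = 1.489421
  V(0,0) = exp(-r*dt) * [p*0.341962 + (1-p)*1.489421] = 0.941216


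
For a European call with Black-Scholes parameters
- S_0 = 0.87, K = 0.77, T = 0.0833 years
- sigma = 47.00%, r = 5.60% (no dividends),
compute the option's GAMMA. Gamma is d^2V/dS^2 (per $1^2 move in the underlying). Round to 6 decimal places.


d1 = 1.0023428405; d2 = 0.8666926654
phi(d1) = 0.2414038268; exp(-qT) = 1.0000000000; exp(-rT) = 0.9953460633
Gamma = exp(-qT) * phi(d1) / (S * sigma * sqrt(T)) = 1.0000000000 * 0.2414038268 / (0.8700 * 0.4700 * 0.2886173938) = 2.045524

Answer: Gamma = 2.045524


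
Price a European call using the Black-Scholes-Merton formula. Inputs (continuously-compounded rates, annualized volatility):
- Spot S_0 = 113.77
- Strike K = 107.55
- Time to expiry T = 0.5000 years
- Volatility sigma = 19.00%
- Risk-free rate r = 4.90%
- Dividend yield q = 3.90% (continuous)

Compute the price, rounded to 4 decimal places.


Answer: Price = 9.7018

Derivation:
d1 = (ln(S/K) + (r - q + 0.5*sigma^2) * T) / (sigma * sqrt(T)) = 0.52287205
d2 = d1 - sigma * sqrt(T) = 0.38852176
exp(-rT) = 0.97579769; exp(-qT) = 0.98068890
C = S_0 * exp(-qT) * N(d1) - K * exp(-rT) * N(d2)
N(d1) = 0.69946835; N(d2) = 0.65118502
C = 113.7700 * 0.98068890 * 0.69946835 - 107.5500 * 0.97579769 * 0.65118502 = 9.7018


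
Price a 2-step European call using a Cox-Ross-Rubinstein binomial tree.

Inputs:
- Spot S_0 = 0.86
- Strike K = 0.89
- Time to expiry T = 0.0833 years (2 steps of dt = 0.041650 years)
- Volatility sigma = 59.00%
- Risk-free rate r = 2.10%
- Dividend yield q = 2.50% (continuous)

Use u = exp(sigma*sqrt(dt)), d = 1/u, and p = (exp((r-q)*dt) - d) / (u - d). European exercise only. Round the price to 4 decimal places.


Answer: Price = V(0,0) = 0.0449

Derivation:
dt = T/N = 0.041650
u = exp(sigma*sqrt(dt)) = 1.127958; d = 1/u = 0.886558
p = (exp((r-q)*dt) - d) / (u - d) = 0.469244
Discount per step: exp(-r*dt) = 0.999126
Stock lattice S(k, i) with i counting down-moves:
  k=0: S(0,0) = 0.8600
  k=1: S(1,0) = 0.9700; S(1,1) = 0.7624
  k=2: S(2,0) = 1.0942; S(2,1) = 0.8600; S(2,2) = 0.6759
Terminal payoffs V(N, i) = max(S_T - K, 0):
  V(2,0) = 0.204169; V(2,1) = 0.000000; V(2,2) = 0.000000
Backward induction: V(k, i) = exp(-r*dt) * [p * V(k+1, i) + (1-p) * V(k+1, i+1)].
  V(1,0) = exp(-r*dt) * [p*0.204169 + (1-p)*0.000000] = 0.095721
  V(1,1) = exp(-r*dt) * [p*0.000000 + (1-p)*0.000000] = 0.000000
  V(0,0) = exp(-r*dt) * [p*0.095721 + (1-p)*0.000000] = 0.044877


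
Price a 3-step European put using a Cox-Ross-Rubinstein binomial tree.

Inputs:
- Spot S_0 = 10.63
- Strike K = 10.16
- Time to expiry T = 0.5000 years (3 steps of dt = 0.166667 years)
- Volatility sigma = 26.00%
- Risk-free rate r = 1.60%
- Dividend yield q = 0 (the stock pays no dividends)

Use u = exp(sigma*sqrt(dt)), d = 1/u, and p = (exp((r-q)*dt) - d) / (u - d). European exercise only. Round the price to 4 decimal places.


dt = T/N = 0.166667
u = exp(sigma*sqrt(dt)) = 1.111983; d = 1/u = 0.899295
p = (exp((r-q)*dt) - d) / (u - d) = 0.486043
Discount per step: exp(-r*dt) = 0.997337
Stock lattice S(k, i) with i counting down-moves:
  k=0: S(0,0) = 10.6300
  k=1: S(1,0) = 11.8204; S(1,1) = 9.5595
  k=2: S(2,0) = 13.1441; S(2,1) = 10.6300; S(2,2) = 8.5968
  k=3: S(3,0) = 14.6160; S(3,1) = 11.8204; S(3,2) = 9.5595; S(3,3) = 7.7311
Terminal payoffs V(N, i) = max(K - S_T, 0):
  V(3,0) = 0.000000; V(3,1) = 0.000000; V(3,2) = 0.600498; V(3,3) = 2.428936
Backward induction: V(k, i) = exp(-r*dt) * [p * V(k+1, i) + (1-p) * V(k+1, i+1)].
  V(2,0) = exp(-r*dt) * [p*0.000000 + (1-p)*0.000000] = 0.000000
  V(2,1) = exp(-r*dt) * [p*0.000000 + (1-p)*0.600498] = 0.307808
  V(2,2) = exp(-r*dt) * [p*0.600498 + (1-p)*2.428936] = 1.536134
  V(1,0) = exp(-r*dt) * [p*0.000000 + (1-p)*0.307808] = 0.157779
  V(1,1) = exp(-r*dt) * [p*0.307808 + (1-p)*1.536134] = 0.936613
  V(0,0) = exp(-r*dt) * [p*0.157779 + (1-p)*0.936613] = 0.556580

Answer: Price = V(0,0) = 0.5566
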